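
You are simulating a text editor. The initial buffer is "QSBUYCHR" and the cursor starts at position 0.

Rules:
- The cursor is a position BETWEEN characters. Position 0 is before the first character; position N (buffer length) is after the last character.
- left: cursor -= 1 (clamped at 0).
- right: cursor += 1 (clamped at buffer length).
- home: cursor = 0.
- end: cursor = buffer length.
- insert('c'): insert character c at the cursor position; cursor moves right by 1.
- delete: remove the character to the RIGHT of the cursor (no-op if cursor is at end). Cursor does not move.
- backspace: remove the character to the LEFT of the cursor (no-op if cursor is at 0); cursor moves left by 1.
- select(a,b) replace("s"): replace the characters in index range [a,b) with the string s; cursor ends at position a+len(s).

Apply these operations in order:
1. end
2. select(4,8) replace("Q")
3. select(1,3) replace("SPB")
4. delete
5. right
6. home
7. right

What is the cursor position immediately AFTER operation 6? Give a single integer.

Answer: 0

Derivation:
After op 1 (end): buf='QSBUYCHR' cursor=8
After op 2 (select(4,8) replace("Q")): buf='QSBUQ' cursor=5
After op 3 (select(1,3) replace("SPB")): buf='QSPBUQ' cursor=4
After op 4 (delete): buf='QSPBQ' cursor=4
After op 5 (right): buf='QSPBQ' cursor=5
After op 6 (home): buf='QSPBQ' cursor=0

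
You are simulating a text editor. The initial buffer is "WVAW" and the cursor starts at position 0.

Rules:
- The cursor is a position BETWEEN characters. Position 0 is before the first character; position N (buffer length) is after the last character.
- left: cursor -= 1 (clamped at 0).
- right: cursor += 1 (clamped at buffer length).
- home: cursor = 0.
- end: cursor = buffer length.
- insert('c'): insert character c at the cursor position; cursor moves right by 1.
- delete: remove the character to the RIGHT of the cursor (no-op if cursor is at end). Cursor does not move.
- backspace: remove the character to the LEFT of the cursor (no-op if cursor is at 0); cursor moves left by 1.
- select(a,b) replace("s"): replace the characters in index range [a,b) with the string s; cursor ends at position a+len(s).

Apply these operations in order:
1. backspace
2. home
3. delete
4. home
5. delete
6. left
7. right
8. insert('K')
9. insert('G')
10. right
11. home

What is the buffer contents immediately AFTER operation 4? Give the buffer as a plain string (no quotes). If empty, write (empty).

Answer: VAW

Derivation:
After op 1 (backspace): buf='WVAW' cursor=0
After op 2 (home): buf='WVAW' cursor=0
After op 3 (delete): buf='VAW' cursor=0
After op 4 (home): buf='VAW' cursor=0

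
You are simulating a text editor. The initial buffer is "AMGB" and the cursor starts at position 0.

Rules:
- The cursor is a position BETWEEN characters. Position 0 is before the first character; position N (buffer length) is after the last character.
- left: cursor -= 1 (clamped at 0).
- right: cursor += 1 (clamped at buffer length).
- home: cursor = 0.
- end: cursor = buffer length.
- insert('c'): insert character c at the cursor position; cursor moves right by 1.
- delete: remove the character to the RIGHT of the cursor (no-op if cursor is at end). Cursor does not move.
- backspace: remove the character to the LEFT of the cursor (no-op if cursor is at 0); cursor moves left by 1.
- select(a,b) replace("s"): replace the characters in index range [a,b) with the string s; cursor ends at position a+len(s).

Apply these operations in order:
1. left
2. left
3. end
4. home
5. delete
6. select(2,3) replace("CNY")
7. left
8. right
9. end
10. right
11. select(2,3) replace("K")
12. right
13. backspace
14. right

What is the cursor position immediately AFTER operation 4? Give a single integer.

After op 1 (left): buf='AMGB' cursor=0
After op 2 (left): buf='AMGB' cursor=0
After op 3 (end): buf='AMGB' cursor=4
After op 4 (home): buf='AMGB' cursor=0

Answer: 0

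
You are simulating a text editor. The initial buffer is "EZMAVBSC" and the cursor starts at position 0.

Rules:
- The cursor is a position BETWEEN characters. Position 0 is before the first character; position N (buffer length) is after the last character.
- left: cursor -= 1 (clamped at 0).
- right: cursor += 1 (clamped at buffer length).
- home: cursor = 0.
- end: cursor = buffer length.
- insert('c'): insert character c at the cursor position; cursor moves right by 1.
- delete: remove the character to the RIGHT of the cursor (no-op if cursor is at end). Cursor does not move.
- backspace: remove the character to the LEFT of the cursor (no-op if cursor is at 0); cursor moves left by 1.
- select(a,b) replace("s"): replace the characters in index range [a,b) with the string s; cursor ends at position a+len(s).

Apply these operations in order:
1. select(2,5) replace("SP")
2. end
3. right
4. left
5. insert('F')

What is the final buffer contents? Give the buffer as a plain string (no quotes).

Answer: EZSPBSFC

Derivation:
After op 1 (select(2,5) replace("SP")): buf='EZSPBSC' cursor=4
After op 2 (end): buf='EZSPBSC' cursor=7
After op 3 (right): buf='EZSPBSC' cursor=7
After op 4 (left): buf='EZSPBSC' cursor=6
After op 5 (insert('F')): buf='EZSPBSFC' cursor=7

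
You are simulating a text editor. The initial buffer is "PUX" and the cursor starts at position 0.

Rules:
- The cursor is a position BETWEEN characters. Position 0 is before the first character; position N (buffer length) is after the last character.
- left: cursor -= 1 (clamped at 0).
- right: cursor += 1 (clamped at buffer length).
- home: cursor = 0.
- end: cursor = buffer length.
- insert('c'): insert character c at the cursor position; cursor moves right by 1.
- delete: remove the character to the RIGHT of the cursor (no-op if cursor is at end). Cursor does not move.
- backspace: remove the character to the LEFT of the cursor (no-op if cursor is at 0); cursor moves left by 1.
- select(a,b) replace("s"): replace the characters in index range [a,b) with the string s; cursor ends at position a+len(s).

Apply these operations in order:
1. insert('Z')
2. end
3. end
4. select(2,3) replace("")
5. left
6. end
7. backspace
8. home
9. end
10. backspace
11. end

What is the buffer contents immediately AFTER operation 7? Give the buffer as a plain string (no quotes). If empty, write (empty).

Answer: ZP

Derivation:
After op 1 (insert('Z')): buf='ZPUX' cursor=1
After op 2 (end): buf='ZPUX' cursor=4
After op 3 (end): buf='ZPUX' cursor=4
After op 4 (select(2,3) replace("")): buf='ZPX' cursor=2
After op 5 (left): buf='ZPX' cursor=1
After op 6 (end): buf='ZPX' cursor=3
After op 7 (backspace): buf='ZP' cursor=2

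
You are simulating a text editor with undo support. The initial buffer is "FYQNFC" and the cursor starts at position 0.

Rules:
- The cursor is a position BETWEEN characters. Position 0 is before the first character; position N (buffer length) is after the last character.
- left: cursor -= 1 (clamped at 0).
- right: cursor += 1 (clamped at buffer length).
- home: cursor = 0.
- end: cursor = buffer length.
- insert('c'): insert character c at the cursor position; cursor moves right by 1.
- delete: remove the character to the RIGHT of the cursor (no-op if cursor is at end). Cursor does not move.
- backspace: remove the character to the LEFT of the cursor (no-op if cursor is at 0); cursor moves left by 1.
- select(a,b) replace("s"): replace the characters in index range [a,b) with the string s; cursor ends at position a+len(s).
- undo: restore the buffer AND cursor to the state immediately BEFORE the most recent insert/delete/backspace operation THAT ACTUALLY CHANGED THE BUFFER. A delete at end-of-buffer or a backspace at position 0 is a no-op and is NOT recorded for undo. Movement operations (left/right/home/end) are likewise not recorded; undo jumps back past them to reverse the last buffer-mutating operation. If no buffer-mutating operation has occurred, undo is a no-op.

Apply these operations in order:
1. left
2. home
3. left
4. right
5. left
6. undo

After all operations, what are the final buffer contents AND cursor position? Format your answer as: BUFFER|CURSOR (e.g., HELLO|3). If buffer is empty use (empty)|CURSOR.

After op 1 (left): buf='FYQNFC' cursor=0
After op 2 (home): buf='FYQNFC' cursor=0
After op 3 (left): buf='FYQNFC' cursor=0
After op 4 (right): buf='FYQNFC' cursor=1
After op 5 (left): buf='FYQNFC' cursor=0
After op 6 (undo): buf='FYQNFC' cursor=0

Answer: FYQNFC|0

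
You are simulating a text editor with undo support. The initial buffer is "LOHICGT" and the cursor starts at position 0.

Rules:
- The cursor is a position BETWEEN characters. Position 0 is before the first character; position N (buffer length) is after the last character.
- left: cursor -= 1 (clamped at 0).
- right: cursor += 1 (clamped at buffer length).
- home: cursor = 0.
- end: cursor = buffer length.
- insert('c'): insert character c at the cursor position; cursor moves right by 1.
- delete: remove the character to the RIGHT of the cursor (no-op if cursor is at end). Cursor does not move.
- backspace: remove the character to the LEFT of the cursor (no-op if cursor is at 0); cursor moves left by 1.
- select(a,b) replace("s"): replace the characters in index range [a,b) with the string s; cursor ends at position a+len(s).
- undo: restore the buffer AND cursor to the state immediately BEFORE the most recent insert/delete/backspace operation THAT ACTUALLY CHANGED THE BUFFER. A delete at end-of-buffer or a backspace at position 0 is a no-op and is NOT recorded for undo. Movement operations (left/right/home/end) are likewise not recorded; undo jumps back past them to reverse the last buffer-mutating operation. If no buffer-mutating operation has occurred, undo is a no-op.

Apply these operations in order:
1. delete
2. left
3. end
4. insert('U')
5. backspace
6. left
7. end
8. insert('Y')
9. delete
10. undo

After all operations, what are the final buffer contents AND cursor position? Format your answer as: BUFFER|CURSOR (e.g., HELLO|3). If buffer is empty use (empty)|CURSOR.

Answer: OHICGT|6

Derivation:
After op 1 (delete): buf='OHICGT' cursor=0
After op 2 (left): buf='OHICGT' cursor=0
After op 3 (end): buf='OHICGT' cursor=6
After op 4 (insert('U')): buf='OHICGTU' cursor=7
After op 5 (backspace): buf='OHICGT' cursor=6
After op 6 (left): buf='OHICGT' cursor=5
After op 7 (end): buf='OHICGT' cursor=6
After op 8 (insert('Y')): buf='OHICGTY' cursor=7
After op 9 (delete): buf='OHICGTY' cursor=7
After op 10 (undo): buf='OHICGT' cursor=6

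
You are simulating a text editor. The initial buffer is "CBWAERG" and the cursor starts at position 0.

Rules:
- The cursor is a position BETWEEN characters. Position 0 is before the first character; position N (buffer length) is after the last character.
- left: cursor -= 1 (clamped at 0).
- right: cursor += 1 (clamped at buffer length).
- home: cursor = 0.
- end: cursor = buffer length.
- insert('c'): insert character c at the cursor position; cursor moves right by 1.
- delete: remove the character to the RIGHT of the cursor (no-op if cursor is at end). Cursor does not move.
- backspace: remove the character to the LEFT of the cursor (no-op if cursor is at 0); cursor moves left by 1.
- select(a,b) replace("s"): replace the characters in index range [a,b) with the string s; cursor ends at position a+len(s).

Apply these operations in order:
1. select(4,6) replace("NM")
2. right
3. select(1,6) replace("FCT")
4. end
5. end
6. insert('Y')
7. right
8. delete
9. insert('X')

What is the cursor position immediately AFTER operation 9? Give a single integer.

After op 1 (select(4,6) replace("NM")): buf='CBWANMG' cursor=6
After op 2 (right): buf='CBWANMG' cursor=7
After op 3 (select(1,6) replace("FCT")): buf='CFCTG' cursor=4
After op 4 (end): buf='CFCTG' cursor=5
After op 5 (end): buf='CFCTG' cursor=5
After op 6 (insert('Y')): buf='CFCTGY' cursor=6
After op 7 (right): buf='CFCTGY' cursor=6
After op 8 (delete): buf='CFCTGY' cursor=6
After op 9 (insert('X')): buf='CFCTGYX' cursor=7

Answer: 7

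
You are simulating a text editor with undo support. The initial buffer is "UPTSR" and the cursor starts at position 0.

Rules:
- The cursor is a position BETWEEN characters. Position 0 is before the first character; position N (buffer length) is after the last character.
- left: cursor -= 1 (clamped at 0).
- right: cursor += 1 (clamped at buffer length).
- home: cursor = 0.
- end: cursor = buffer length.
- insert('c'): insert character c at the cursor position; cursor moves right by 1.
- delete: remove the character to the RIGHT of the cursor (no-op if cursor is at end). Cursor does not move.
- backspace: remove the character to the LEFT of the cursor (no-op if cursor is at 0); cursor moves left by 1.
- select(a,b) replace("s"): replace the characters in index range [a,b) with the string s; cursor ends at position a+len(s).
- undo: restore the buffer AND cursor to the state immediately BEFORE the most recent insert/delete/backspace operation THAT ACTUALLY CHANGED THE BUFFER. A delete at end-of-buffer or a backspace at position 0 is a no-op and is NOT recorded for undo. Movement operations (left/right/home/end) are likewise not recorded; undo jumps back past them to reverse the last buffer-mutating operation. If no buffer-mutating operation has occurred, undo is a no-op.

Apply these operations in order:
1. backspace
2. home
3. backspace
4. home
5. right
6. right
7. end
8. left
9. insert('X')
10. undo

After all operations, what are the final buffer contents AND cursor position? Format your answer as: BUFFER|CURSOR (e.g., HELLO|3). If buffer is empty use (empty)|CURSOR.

Answer: UPTSR|4

Derivation:
After op 1 (backspace): buf='UPTSR' cursor=0
After op 2 (home): buf='UPTSR' cursor=0
After op 3 (backspace): buf='UPTSR' cursor=0
After op 4 (home): buf='UPTSR' cursor=0
After op 5 (right): buf='UPTSR' cursor=1
After op 6 (right): buf='UPTSR' cursor=2
After op 7 (end): buf='UPTSR' cursor=5
After op 8 (left): buf='UPTSR' cursor=4
After op 9 (insert('X')): buf='UPTSXR' cursor=5
After op 10 (undo): buf='UPTSR' cursor=4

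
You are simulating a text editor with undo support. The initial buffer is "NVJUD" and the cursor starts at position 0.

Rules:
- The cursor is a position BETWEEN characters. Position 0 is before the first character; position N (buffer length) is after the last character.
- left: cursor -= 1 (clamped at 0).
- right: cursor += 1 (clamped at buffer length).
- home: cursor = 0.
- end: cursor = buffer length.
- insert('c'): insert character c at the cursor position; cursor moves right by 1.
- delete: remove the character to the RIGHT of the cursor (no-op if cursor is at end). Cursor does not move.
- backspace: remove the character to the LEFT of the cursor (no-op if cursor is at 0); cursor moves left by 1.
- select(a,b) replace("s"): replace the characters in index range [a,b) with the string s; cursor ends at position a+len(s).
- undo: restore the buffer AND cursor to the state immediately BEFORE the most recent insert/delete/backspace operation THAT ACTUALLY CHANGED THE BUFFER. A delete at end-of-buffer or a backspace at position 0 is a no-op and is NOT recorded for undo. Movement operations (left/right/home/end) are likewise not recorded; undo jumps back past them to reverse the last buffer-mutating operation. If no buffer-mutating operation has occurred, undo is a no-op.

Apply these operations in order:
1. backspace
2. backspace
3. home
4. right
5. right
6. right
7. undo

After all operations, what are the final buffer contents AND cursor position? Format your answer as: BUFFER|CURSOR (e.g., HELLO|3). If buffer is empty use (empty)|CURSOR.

Answer: NVJUD|3

Derivation:
After op 1 (backspace): buf='NVJUD' cursor=0
After op 2 (backspace): buf='NVJUD' cursor=0
After op 3 (home): buf='NVJUD' cursor=0
After op 4 (right): buf='NVJUD' cursor=1
After op 5 (right): buf='NVJUD' cursor=2
After op 6 (right): buf='NVJUD' cursor=3
After op 7 (undo): buf='NVJUD' cursor=3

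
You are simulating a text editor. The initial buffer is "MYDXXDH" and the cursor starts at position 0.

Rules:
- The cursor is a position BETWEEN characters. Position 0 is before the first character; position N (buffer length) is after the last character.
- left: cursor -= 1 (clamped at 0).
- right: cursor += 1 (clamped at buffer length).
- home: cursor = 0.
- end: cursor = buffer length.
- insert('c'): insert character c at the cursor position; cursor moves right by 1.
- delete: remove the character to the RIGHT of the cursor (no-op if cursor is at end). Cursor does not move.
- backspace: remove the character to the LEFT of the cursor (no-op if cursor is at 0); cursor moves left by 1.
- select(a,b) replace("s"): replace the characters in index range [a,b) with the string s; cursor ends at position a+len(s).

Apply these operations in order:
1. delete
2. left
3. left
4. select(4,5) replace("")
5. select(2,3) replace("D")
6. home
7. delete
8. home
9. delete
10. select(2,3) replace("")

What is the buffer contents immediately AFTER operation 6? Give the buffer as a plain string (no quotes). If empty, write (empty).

Answer: YDDXH

Derivation:
After op 1 (delete): buf='YDXXDH' cursor=0
After op 2 (left): buf='YDXXDH' cursor=0
After op 3 (left): buf='YDXXDH' cursor=0
After op 4 (select(4,5) replace("")): buf='YDXXH' cursor=4
After op 5 (select(2,3) replace("D")): buf='YDDXH' cursor=3
After op 6 (home): buf='YDDXH' cursor=0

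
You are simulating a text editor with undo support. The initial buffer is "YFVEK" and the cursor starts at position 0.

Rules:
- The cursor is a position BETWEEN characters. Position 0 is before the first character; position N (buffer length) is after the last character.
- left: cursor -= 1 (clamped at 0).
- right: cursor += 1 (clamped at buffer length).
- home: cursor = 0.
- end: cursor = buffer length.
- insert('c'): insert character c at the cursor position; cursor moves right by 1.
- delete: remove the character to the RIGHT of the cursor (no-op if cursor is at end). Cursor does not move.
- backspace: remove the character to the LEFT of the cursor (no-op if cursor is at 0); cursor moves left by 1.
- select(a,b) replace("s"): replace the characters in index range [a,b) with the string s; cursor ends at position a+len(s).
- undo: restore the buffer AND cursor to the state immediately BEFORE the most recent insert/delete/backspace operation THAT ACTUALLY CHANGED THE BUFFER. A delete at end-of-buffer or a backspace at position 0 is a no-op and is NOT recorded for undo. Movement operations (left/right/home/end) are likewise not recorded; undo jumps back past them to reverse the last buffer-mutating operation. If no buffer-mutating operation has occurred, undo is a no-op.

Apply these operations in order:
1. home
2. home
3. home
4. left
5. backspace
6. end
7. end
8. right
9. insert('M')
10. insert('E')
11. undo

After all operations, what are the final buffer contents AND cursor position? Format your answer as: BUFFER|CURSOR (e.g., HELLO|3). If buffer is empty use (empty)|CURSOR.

After op 1 (home): buf='YFVEK' cursor=0
After op 2 (home): buf='YFVEK' cursor=0
After op 3 (home): buf='YFVEK' cursor=0
After op 4 (left): buf='YFVEK' cursor=0
After op 5 (backspace): buf='YFVEK' cursor=0
After op 6 (end): buf='YFVEK' cursor=5
After op 7 (end): buf='YFVEK' cursor=5
After op 8 (right): buf='YFVEK' cursor=5
After op 9 (insert('M')): buf='YFVEKM' cursor=6
After op 10 (insert('E')): buf='YFVEKME' cursor=7
After op 11 (undo): buf='YFVEKM' cursor=6

Answer: YFVEKM|6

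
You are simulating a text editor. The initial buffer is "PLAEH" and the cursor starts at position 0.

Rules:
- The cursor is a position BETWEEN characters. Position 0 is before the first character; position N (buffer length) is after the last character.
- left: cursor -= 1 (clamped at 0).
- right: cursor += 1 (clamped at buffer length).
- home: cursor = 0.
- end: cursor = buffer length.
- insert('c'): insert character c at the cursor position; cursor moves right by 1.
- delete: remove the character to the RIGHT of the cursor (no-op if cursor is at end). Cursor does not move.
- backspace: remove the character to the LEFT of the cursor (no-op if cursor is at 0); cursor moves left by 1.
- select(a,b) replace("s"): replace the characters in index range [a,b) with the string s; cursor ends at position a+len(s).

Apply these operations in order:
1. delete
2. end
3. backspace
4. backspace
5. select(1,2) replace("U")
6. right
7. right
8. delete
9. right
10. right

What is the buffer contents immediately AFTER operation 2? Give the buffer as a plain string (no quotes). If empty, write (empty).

After op 1 (delete): buf='LAEH' cursor=0
After op 2 (end): buf='LAEH' cursor=4

Answer: LAEH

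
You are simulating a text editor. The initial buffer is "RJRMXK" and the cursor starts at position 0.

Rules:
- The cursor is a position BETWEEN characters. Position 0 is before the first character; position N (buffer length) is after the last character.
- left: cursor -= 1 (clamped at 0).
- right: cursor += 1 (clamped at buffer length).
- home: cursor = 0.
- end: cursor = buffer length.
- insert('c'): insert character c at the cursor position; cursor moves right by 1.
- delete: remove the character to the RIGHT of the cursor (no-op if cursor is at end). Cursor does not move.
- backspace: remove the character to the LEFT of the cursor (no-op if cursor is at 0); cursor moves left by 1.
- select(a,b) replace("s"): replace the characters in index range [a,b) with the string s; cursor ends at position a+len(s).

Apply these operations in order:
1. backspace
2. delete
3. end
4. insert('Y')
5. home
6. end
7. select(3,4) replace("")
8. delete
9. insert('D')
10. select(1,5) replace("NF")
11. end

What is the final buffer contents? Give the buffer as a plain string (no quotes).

Answer: JNF

Derivation:
After op 1 (backspace): buf='RJRMXK' cursor=0
After op 2 (delete): buf='JRMXK' cursor=0
After op 3 (end): buf='JRMXK' cursor=5
After op 4 (insert('Y')): buf='JRMXKY' cursor=6
After op 5 (home): buf='JRMXKY' cursor=0
After op 6 (end): buf='JRMXKY' cursor=6
After op 7 (select(3,4) replace("")): buf='JRMKY' cursor=3
After op 8 (delete): buf='JRMY' cursor=3
After op 9 (insert('D')): buf='JRMDY' cursor=4
After op 10 (select(1,5) replace("NF")): buf='JNF' cursor=3
After op 11 (end): buf='JNF' cursor=3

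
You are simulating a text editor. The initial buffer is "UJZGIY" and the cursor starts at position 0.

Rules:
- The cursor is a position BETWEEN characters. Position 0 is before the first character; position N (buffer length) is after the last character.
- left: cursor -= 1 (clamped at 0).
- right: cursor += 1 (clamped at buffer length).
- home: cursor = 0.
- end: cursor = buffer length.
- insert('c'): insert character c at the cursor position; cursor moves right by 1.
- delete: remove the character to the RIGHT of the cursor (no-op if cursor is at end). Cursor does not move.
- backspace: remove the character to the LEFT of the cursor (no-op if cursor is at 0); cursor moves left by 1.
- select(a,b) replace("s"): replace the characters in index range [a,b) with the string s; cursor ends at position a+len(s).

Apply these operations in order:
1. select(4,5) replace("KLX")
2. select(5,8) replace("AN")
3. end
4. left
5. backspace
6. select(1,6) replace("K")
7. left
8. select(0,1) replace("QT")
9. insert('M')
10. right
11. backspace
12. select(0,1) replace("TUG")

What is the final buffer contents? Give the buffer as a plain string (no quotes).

Answer: TUGTM

Derivation:
After op 1 (select(4,5) replace("KLX")): buf='UJZGKLXY' cursor=7
After op 2 (select(5,8) replace("AN")): buf='UJZGKAN' cursor=7
After op 3 (end): buf='UJZGKAN' cursor=7
After op 4 (left): buf='UJZGKAN' cursor=6
After op 5 (backspace): buf='UJZGKN' cursor=5
After op 6 (select(1,6) replace("K")): buf='UK' cursor=2
After op 7 (left): buf='UK' cursor=1
After op 8 (select(0,1) replace("QT")): buf='QTK' cursor=2
After op 9 (insert('M')): buf='QTMK' cursor=3
After op 10 (right): buf='QTMK' cursor=4
After op 11 (backspace): buf='QTM' cursor=3
After op 12 (select(0,1) replace("TUG")): buf='TUGTM' cursor=3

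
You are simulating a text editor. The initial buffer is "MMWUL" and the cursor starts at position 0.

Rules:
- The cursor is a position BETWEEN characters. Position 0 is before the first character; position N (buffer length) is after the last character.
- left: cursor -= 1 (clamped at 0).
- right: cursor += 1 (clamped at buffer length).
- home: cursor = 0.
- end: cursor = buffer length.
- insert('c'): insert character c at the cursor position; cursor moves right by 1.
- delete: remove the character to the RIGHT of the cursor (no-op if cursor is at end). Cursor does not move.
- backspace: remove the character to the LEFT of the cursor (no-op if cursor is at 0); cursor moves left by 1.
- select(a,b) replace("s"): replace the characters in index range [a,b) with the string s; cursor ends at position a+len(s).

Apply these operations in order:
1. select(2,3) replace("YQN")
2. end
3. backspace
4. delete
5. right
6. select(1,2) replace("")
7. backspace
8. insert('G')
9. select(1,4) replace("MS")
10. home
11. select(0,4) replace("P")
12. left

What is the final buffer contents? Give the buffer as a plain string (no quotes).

After op 1 (select(2,3) replace("YQN")): buf='MMYQNUL' cursor=5
After op 2 (end): buf='MMYQNUL' cursor=7
After op 3 (backspace): buf='MMYQNU' cursor=6
After op 4 (delete): buf='MMYQNU' cursor=6
After op 5 (right): buf='MMYQNU' cursor=6
After op 6 (select(1,2) replace("")): buf='MYQNU' cursor=1
After op 7 (backspace): buf='YQNU' cursor=0
After op 8 (insert('G')): buf='GYQNU' cursor=1
After op 9 (select(1,4) replace("MS")): buf='GMSU' cursor=3
After op 10 (home): buf='GMSU' cursor=0
After op 11 (select(0,4) replace("P")): buf='P' cursor=1
After op 12 (left): buf='P' cursor=0

Answer: P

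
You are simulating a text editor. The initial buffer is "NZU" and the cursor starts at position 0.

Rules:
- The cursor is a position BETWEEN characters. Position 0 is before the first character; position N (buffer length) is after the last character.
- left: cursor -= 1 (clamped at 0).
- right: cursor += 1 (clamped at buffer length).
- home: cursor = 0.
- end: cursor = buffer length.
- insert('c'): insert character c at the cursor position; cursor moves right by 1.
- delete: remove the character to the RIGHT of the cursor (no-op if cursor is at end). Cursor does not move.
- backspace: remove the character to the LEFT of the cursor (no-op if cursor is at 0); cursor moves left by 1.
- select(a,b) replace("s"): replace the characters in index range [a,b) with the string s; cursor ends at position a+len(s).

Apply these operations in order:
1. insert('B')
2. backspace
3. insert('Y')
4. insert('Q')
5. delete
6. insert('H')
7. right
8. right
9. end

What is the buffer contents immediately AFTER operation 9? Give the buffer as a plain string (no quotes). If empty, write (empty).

Answer: YQHZU

Derivation:
After op 1 (insert('B')): buf='BNZU' cursor=1
After op 2 (backspace): buf='NZU' cursor=0
After op 3 (insert('Y')): buf='YNZU' cursor=1
After op 4 (insert('Q')): buf='YQNZU' cursor=2
After op 5 (delete): buf='YQZU' cursor=2
After op 6 (insert('H')): buf='YQHZU' cursor=3
After op 7 (right): buf='YQHZU' cursor=4
After op 8 (right): buf='YQHZU' cursor=5
After op 9 (end): buf='YQHZU' cursor=5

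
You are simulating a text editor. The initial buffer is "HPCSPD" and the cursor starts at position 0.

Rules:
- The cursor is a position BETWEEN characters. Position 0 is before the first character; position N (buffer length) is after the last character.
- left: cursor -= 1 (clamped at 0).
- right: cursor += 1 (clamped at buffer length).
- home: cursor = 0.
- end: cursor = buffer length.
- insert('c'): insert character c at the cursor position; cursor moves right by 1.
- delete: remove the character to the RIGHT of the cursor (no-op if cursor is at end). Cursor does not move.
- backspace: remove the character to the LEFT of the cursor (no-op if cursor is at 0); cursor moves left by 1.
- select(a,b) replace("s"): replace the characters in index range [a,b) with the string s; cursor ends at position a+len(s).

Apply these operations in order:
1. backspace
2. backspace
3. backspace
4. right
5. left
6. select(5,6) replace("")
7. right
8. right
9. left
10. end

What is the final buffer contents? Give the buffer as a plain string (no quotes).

After op 1 (backspace): buf='HPCSPD' cursor=0
After op 2 (backspace): buf='HPCSPD' cursor=0
After op 3 (backspace): buf='HPCSPD' cursor=0
After op 4 (right): buf='HPCSPD' cursor=1
After op 5 (left): buf='HPCSPD' cursor=0
After op 6 (select(5,6) replace("")): buf='HPCSP' cursor=5
After op 7 (right): buf='HPCSP' cursor=5
After op 8 (right): buf='HPCSP' cursor=5
After op 9 (left): buf='HPCSP' cursor=4
After op 10 (end): buf='HPCSP' cursor=5

Answer: HPCSP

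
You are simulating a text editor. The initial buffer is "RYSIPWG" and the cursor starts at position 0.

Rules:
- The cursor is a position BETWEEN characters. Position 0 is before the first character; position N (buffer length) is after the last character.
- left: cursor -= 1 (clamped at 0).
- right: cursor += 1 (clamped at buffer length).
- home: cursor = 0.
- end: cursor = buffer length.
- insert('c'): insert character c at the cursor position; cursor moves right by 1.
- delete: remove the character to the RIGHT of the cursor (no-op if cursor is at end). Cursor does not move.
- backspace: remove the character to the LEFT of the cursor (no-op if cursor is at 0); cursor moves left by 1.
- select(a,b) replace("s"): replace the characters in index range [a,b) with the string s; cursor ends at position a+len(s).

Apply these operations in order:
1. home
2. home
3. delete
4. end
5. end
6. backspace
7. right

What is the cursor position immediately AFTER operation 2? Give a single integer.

Answer: 0

Derivation:
After op 1 (home): buf='RYSIPWG' cursor=0
After op 2 (home): buf='RYSIPWG' cursor=0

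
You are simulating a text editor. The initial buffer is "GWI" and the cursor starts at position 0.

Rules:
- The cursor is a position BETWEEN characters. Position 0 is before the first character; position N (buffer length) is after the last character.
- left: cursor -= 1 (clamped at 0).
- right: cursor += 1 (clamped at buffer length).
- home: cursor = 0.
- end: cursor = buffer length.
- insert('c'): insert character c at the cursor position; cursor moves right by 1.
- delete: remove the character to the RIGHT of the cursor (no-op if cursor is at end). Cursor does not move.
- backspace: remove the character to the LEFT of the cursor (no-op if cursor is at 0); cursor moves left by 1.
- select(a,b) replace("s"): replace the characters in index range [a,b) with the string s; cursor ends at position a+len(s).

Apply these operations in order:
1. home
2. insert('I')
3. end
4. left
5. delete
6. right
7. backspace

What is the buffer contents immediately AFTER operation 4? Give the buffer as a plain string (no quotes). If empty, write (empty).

Answer: IGWI

Derivation:
After op 1 (home): buf='GWI' cursor=0
After op 2 (insert('I')): buf='IGWI' cursor=1
After op 3 (end): buf='IGWI' cursor=4
After op 4 (left): buf='IGWI' cursor=3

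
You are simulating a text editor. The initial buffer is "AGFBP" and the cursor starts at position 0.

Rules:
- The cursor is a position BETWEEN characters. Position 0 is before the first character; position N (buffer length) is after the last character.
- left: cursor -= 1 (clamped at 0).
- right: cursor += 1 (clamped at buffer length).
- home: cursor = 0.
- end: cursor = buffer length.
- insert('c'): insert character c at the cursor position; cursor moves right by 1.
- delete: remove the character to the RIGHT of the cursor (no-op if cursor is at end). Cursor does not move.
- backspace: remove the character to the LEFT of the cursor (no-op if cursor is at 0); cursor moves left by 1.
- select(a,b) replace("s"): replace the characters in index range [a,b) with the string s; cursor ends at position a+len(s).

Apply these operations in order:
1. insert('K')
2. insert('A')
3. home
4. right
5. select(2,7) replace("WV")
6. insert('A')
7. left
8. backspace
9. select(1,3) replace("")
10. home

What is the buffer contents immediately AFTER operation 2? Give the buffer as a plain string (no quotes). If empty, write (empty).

After op 1 (insert('K')): buf='KAGFBP' cursor=1
After op 2 (insert('A')): buf='KAAGFBP' cursor=2

Answer: KAAGFBP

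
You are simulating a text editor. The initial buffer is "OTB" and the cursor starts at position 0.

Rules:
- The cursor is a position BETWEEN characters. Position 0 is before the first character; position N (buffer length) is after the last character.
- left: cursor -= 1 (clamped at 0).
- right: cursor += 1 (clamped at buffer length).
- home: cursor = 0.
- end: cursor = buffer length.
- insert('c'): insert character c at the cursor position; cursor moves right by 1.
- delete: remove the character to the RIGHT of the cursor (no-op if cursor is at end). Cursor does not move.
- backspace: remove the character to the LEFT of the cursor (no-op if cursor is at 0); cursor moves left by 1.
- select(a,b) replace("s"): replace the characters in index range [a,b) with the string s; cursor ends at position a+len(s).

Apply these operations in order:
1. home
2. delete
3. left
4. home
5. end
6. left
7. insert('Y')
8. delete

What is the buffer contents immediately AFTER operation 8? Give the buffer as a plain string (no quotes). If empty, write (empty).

After op 1 (home): buf='OTB' cursor=0
After op 2 (delete): buf='TB' cursor=0
After op 3 (left): buf='TB' cursor=0
After op 4 (home): buf='TB' cursor=0
After op 5 (end): buf='TB' cursor=2
After op 6 (left): buf='TB' cursor=1
After op 7 (insert('Y')): buf='TYB' cursor=2
After op 8 (delete): buf='TY' cursor=2

Answer: TY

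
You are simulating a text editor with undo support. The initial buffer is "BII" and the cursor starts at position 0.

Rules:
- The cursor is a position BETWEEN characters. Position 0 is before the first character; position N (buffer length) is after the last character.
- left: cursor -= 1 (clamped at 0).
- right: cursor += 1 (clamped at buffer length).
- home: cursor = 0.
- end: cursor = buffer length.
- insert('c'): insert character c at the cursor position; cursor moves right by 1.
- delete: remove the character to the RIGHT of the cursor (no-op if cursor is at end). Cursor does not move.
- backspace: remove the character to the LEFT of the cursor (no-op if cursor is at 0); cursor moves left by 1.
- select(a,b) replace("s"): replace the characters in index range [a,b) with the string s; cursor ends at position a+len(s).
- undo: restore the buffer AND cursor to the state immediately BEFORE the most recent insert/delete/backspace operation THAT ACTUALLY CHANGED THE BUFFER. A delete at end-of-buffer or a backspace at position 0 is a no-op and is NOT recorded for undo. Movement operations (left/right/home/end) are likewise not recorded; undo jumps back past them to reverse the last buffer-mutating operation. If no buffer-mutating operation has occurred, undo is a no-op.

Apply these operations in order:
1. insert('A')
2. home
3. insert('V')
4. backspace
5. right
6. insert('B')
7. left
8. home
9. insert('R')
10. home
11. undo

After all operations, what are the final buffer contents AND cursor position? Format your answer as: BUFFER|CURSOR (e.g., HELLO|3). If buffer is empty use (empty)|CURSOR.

Answer: ABBII|0

Derivation:
After op 1 (insert('A')): buf='ABII' cursor=1
After op 2 (home): buf='ABII' cursor=0
After op 3 (insert('V')): buf='VABII' cursor=1
After op 4 (backspace): buf='ABII' cursor=0
After op 5 (right): buf='ABII' cursor=1
After op 6 (insert('B')): buf='ABBII' cursor=2
After op 7 (left): buf='ABBII' cursor=1
After op 8 (home): buf='ABBII' cursor=0
After op 9 (insert('R')): buf='RABBII' cursor=1
After op 10 (home): buf='RABBII' cursor=0
After op 11 (undo): buf='ABBII' cursor=0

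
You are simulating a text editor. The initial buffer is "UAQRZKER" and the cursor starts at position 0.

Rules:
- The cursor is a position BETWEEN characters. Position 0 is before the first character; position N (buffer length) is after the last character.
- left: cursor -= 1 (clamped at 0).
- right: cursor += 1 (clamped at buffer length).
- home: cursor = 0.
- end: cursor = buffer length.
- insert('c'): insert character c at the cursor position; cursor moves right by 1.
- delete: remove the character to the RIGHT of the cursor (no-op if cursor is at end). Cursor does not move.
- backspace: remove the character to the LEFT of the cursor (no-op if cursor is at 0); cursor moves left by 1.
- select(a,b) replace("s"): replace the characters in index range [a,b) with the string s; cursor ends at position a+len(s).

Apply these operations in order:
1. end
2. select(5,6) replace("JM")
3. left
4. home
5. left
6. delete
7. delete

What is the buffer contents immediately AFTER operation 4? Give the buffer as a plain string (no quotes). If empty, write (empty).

After op 1 (end): buf='UAQRZKER' cursor=8
After op 2 (select(5,6) replace("JM")): buf='UAQRZJMER' cursor=7
After op 3 (left): buf='UAQRZJMER' cursor=6
After op 4 (home): buf='UAQRZJMER' cursor=0

Answer: UAQRZJMER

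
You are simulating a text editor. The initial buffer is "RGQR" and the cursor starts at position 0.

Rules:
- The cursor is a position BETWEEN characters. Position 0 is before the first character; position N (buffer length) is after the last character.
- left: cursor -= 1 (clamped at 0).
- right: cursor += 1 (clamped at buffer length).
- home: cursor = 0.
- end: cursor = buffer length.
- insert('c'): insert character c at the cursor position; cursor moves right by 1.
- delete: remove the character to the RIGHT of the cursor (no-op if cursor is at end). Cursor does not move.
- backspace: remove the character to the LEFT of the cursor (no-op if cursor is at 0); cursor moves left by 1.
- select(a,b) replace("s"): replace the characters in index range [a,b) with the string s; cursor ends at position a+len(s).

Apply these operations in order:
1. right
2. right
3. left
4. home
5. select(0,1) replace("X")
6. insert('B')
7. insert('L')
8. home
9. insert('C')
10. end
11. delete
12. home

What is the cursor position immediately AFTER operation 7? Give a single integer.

After op 1 (right): buf='RGQR' cursor=1
After op 2 (right): buf='RGQR' cursor=2
After op 3 (left): buf='RGQR' cursor=1
After op 4 (home): buf='RGQR' cursor=0
After op 5 (select(0,1) replace("X")): buf='XGQR' cursor=1
After op 6 (insert('B')): buf='XBGQR' cursor=2
After op 7 (insert('L')): buf='XBLGQR' cursor=3

Answer: 3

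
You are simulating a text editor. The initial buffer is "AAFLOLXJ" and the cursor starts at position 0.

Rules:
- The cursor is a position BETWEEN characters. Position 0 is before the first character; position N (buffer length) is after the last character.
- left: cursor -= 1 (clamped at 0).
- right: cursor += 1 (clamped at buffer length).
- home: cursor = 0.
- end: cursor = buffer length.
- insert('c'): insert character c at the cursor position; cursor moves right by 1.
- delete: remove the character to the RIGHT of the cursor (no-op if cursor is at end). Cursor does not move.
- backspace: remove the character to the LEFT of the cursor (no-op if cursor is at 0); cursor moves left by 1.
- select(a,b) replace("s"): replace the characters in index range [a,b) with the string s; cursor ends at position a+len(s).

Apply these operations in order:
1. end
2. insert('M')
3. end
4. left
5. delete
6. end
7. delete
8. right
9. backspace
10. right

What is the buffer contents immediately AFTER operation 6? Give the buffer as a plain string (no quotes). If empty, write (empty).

After op 1 (end): buf='AAFLOLXJ' cursor=8
After op 2 (insert('M')): buf='AAFLOLXJM' cursor=9
After op 3 (end): buf='AAFLOLXJM' cursor=9
After op 4 (left): buf='AAFLOLXJM' cursor=8
After op 5 (delete): buf='AAFLOLXJ' cursor=8
After op 6 (end): buf='AAFLOLXJ' cursor=8

Answer: AAFLOLXJ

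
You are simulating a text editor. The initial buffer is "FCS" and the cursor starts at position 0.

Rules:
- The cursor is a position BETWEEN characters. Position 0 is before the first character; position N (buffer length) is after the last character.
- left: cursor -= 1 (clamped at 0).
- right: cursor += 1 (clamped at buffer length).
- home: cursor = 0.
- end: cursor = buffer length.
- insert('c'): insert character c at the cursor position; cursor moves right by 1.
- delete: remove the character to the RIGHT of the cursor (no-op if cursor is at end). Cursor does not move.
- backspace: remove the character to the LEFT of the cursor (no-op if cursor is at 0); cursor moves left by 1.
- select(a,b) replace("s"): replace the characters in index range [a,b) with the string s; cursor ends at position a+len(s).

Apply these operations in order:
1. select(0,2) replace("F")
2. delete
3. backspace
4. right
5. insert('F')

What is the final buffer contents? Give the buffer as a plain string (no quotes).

After op 1 (select(0,2) replace("F")): buf='FS' cursor=1
After op 2 (delete): buf='F' cursor=1
After op 3 (backspace): buf='(empty)' cursor=0
After op 4 (right): buf='(empty)' cursor=0
After op 5 (insert('F')): buf='F' cursor=1

Answer: F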